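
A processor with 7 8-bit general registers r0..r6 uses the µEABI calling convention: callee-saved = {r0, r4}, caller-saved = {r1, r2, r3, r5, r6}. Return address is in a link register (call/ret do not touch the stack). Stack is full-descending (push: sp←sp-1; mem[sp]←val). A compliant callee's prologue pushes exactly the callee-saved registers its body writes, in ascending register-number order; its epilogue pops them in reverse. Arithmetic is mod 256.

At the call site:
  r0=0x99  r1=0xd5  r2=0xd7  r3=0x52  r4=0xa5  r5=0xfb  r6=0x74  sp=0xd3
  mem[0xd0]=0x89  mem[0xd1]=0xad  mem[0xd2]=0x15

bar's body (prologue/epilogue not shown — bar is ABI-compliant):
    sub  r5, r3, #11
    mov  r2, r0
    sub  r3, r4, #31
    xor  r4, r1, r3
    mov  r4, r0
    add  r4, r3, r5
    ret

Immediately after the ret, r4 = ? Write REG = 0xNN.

REG = 0xa5

prologue: push r4 → mem[0xd2]=0xa5, sp=0xd2
body[0] sub  r5, r3, #11 → r5=0x47
body[1] mov  r2, r0 → r2=0x99
body[2] sub  r3, r4, #31 → r3=0x86
body[3] xor  r4, r1, r3 → r4=0x53
body[4] mov  r4, r0 → r4=0x99
body[5] add  r4, r3, r5 → r4=0xcd
epilogue: pop r4=0xa5, sp=0xd3
r4 is callee-saved → restored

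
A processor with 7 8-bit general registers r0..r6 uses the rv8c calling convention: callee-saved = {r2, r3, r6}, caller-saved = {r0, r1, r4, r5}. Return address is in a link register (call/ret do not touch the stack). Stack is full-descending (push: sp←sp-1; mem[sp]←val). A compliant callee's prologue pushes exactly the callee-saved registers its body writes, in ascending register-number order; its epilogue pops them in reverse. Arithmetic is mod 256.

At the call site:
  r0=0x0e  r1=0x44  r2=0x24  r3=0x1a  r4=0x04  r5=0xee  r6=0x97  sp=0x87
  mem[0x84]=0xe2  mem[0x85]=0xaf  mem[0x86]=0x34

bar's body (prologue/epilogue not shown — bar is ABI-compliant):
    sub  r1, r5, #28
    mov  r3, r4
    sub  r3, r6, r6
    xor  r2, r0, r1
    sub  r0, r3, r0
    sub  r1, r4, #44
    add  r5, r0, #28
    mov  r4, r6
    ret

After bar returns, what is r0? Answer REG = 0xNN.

REG = 0xf2

prologue: push r2 → mem[0x86]=0x24, sp=0x86
prologue: push r3 → mem[0x85]=0x1a, sp=0x85
body[0] sub  r1, r5, #28 → r1=0xd2
body[1] mov  r3, r4 → r3=0x04
body[2] sub  r3, r6, r6 → r3=0x00
body[3] xor  r2, r0, r1 → r2=0xdc
body[4] sub  r0, r3, r0 → r0=0xf2
body[5] sub  r1, r4, #44 → r1=0xd8
body[6] add  r5, r0, #28 → r5=0x0e
body[7] mov  r4, r6 → r4=0x97
epilogue: pop r3=0x1a, sp=0x86
epilogue: pop r2=0x24, sp=0x87
r0 is caller-saved → body value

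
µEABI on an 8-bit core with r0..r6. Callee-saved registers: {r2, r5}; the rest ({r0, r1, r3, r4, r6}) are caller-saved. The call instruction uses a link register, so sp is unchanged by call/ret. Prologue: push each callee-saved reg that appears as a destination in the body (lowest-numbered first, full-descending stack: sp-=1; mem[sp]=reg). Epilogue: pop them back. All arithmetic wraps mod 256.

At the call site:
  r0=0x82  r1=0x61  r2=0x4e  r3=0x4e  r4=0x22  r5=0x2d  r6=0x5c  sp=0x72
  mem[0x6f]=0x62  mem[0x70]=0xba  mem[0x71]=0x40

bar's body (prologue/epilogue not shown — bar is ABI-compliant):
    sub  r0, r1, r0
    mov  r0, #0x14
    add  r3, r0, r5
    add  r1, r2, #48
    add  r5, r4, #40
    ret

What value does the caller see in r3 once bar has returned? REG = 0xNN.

prologue: push r5 -> mem[0x71]=0x2d, sp=0x71
body[0] sub  r0, r1, r0 -> r0=0xdf
body[1] mov  r0, #0x14 -> r0=0x14
body[2] add  r3, r0, r5 -> r3=0x41
body[3] add  r1, r2, #48 -> r1=0x7e
body[4] add  r5, r4, #40 -> r5=0x4a
epilogue: pop r5=0x2d, sp=0x72
r3 is caller-saved -> body value

REG = 0x41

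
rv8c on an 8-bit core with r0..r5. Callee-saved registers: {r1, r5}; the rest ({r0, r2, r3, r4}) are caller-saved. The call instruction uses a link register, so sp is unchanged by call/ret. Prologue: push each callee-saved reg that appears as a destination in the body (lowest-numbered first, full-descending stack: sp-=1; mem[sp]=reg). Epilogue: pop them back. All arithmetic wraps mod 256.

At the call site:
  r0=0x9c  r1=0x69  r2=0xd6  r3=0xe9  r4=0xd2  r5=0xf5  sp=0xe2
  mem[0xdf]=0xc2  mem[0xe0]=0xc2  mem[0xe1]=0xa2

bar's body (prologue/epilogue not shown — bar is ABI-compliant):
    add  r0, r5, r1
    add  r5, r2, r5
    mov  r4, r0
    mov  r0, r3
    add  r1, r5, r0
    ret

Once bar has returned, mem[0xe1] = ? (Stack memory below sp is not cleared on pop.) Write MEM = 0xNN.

prologue: push r1 → mem[0xe1]=0x69, sp=0xe1
prologue: push r5 → mem[0xe0]=0xf5, sp=0xe0
body[0] add  r0, r5, r1 → r0=0x5e
body[1] add  r5, r2, r5 → r5=0xcb
body[2] mov  r4, r0 → r4=0x5e
body[3] mov  r0, r3 → r0=0xe9
body[4] add  r1, r5, r0 → r1=0xb4
epilogue: pop r5=0xf5, sp=0xe1
epilogue: pop r1=0x69, sp=0xe2
prologue pushed ['r1', 'r5'] at ['0xe1', '0xe0']

MEM = 0x69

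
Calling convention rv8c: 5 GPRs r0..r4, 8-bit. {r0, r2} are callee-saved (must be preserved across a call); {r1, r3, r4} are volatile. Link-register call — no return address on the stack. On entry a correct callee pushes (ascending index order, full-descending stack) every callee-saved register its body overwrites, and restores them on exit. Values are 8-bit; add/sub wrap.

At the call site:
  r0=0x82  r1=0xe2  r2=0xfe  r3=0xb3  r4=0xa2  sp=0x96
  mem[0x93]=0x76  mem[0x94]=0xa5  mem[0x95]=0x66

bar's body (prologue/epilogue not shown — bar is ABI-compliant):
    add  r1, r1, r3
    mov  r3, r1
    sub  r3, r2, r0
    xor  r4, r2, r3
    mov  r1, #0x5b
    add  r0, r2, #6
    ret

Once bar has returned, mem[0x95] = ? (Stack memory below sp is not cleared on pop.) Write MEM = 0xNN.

prologue: push r0 -> mem[0x95]=0x82, sp=0x95
body[0] add  r1, r1, r3 -> r1=0x95
body[1] mov  r3, r1 -> r3=0x95
body[2] sub  r3, r2, r0 -> r3=0x7c
body[3] xor  r4, r2, r3 -> r4=0x82
body[4] mov  r1, #0x5b -> r1=0x5b
body[5] add  r0, r2, #6 -> r0=0x04
epilogue: pop r0=0x82, sp=0x96
prologue pushed ['r0'] at ['0x95']

MEM = 0x82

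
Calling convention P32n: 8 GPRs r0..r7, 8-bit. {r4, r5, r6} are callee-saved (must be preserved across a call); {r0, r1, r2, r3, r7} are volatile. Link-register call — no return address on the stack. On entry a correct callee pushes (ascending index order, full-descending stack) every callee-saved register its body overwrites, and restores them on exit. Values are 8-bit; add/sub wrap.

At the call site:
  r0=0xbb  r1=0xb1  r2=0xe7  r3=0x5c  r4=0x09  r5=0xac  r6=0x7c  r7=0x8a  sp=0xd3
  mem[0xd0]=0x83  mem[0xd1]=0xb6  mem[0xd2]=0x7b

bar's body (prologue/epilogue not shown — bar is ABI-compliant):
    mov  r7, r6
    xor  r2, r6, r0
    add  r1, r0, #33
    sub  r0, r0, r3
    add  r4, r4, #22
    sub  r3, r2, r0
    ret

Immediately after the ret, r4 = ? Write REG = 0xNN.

prologue: push r4 -> mem[0xd2]=0x09, sp=0xd2
body[0] mov  r7, r6 -> r7=0x7c
body[1] xor  r2, r6, r0 -> r2=0xc7
body[2] add  r1, r0, #33 -> r1=0xdc
body[3] sub  r0, r0, r3 -> r0=0x5f
body[4] add  r4, r4, #22 -> r4=0x1f
body[5] sub  r3, r2, r0 -> r3=0x68
epilogue: pop r4=0x09, sp=0xd3
r4 is callee-saved -> restored

REG = 0x09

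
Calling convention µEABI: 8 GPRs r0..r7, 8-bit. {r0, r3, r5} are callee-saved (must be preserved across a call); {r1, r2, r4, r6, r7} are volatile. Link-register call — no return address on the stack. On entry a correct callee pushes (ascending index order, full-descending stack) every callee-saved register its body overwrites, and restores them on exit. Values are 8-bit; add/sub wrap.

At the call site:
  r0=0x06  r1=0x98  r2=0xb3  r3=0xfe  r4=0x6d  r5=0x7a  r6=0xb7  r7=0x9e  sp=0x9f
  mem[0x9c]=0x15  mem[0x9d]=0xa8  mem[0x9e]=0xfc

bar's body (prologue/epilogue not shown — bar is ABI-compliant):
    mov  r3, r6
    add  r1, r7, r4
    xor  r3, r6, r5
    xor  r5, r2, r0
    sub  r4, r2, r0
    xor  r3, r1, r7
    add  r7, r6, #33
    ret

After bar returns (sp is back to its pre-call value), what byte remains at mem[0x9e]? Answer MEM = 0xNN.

MEM = 0xfe

prologue: push r3 → mem[0x9e]=0xfe, sp=0x9e
prologue: push r5 → mem[0x9d]=0x7a, sp=0x9d
body[0] mov  r3, r6 → r3=0xb7
body[1] add  r1, r7, r4 → r1=0x0b
body[2] xor  r3, r6, r5 → r3=0xcd
body[3] xor  r5, r2, r0 → r5=0xb5
body[4] sub  r4, r2, r0 → r4=0xad
body[5] xor  r3, r1, r7 → r3=0x95
body[6] add  r7, r6, #33 → r7=0xd8
epilogue: pop r5=0x7a, sp=0x9e
epilogue: pop r3=0xfe, sp=0x9f
prologue pushed ['r3', 'r5'] at ['0x9e', '0x9d']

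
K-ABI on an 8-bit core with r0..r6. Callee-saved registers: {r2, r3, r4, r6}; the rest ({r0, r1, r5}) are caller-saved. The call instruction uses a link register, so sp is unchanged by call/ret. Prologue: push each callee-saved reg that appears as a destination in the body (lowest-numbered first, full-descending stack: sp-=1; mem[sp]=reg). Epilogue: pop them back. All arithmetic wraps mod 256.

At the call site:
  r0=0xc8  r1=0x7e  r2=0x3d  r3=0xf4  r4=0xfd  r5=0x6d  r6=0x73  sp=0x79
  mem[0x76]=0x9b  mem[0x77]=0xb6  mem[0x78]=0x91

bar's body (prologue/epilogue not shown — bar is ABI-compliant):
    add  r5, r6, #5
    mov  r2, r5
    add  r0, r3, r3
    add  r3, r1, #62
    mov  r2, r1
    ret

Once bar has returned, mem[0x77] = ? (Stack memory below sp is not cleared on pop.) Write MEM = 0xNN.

MEM = 0xf4

prologue: push r2 → mem[0x78]=0x3d, sp=0x78
prologue: push r3 → mem[0x77]=0xf4, sp=0x77
body[0] add  r5, r6, #5 → r5=0x78
body[1] mov  r2, r5 → r2=0x78
body[2] add  r0, r3, r3 → r0=0xe8
body[3] add  r3, r1, #62 → r3=0xbc
body[4] mov  r2, r1 → r2=0x7e
epilogue: pop r3=0xf4, sp=0x78
epilogue: pop r2=0x3d, sp=0x79
prologue pushed ['r2', 'r3'] at ['0x78', '0x77']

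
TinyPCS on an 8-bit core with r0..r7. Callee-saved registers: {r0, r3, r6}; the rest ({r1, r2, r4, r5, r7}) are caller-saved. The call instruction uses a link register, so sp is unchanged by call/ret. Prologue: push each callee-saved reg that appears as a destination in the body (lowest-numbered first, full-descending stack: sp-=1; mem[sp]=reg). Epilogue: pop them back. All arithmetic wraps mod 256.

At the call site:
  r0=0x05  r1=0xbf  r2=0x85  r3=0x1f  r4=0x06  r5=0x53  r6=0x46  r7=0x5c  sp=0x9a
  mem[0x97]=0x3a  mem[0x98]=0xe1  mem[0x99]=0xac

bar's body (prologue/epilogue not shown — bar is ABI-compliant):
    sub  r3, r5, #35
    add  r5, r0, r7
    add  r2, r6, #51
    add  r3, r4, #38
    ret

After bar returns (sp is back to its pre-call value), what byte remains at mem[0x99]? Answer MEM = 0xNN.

MEM = 0x1f

prologue: push r3 → mem[0x99]=0x1f, sp=0x99
body[0] sub  r3, r5, #35 → r3=0x30
body[1] add  r5, r0, r7 → r5=0x61
body[2] add  r2, r6, #51 → r2=0x79
body[3] add  r3, r4, #38 → r3=0x2c
epilogue: pop r3=0x1f, sp=0x9a
prologue pushed ['r3'] at ['0x99']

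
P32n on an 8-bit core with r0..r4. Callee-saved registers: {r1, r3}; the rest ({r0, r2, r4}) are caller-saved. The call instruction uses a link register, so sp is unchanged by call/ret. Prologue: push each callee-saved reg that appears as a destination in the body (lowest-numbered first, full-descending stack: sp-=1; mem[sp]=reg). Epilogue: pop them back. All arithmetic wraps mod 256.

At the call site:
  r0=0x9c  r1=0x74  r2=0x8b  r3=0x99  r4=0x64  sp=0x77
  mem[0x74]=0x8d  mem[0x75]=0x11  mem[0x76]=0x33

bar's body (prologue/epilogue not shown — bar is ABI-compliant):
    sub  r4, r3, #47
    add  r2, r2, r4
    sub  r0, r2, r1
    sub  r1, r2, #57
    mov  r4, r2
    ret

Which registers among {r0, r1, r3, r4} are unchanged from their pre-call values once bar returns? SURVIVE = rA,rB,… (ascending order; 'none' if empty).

prologue: push r1 -> mem[0x76]=0x74, sp=0x76
body[0] sub  r4, r3, #47 -> r4=0x6a
body[1] add  r2, r2, r4 -> r2=0xf5
body[2] sub  r0, r2, r1 -> r0=0x81
body[3] sub  r1, r2, #57 -> r1=0xbc
body[4] mov  r4, r2 -> r4=0xf5
epilogue: pop r1=0x74, sp=0x77
r0: caller-saved, written=True
r1: callee-saved, written=True
r3: callee-saved, written=False
r4: caller-saved, written=True

SURVIVE = r1,r3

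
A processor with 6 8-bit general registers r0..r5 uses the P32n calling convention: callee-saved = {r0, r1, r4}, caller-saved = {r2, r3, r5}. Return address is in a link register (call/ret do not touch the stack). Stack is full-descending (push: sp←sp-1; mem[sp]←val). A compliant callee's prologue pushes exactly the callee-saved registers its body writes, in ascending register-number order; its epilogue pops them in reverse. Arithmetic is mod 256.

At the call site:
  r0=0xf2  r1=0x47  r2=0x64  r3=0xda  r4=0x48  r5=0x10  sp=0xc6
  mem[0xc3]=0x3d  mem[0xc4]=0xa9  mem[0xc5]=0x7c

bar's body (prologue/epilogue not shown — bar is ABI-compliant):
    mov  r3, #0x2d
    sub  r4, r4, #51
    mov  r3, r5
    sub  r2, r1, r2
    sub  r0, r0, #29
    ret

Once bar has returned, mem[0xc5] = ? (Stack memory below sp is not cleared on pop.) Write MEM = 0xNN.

prologue: push r0 → mem[0xc5]=0xf2, sp=0xc5
prologue: push r4 → mem[0xc4]=0x48, sp=0xc4
body[0] mov  r3, #0x2d → r3=0x2d
body[1] sub  r4, r4, #51 → r4=0x15
body[2] mov  r3, r5 → r3=0x10
body[3] sub  r2, r1, r2 → r2=0xe3
body[4] sub  r0, r0, #29 → r0=0xd5
epilogue: pop r4=0x48, sp=0xc5
epilogue: pop r0=0xf2, sp=0xc6
prologue pushed ['r0', 'r4'] at ['0xc5', '0xc4']

MEM = 0xf2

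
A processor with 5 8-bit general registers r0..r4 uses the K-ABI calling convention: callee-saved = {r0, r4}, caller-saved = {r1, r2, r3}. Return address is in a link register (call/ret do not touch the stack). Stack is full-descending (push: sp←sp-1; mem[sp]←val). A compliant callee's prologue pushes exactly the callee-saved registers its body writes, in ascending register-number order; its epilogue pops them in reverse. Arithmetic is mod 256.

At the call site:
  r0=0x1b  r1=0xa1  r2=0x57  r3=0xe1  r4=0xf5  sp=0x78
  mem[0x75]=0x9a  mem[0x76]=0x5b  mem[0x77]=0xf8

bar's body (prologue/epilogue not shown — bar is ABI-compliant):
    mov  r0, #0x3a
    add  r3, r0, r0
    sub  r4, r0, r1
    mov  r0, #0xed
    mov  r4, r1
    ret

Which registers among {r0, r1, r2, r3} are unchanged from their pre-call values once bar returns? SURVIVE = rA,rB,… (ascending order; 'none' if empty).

SURVIVE = r0,r1,r2

prologue: push r0 → mem[0x77]=0x1b, sp=0x77
prologue: push r4 → mem[0x76]=0xf5, sp=0x76
body[0] mov  r0, #0x3a → r0=0x3a
body[1] add  r3, r0, r0 → r3=0x74
body[2] sub  r4, r0, r1 → r4=0x99
body[3] mov  r0, #0xed → r0=0xed
body[4] mov  r4, r1 → r4=0xa1
epilogue: pop r4=0xf5, sp=0x77
epilogue: pop r0=0x1b, sp=0x78
r0: callee-saved, written=True
r1: caller-saved, written=False
r2: caller-saved, written=False
r3: caller-saved, written=True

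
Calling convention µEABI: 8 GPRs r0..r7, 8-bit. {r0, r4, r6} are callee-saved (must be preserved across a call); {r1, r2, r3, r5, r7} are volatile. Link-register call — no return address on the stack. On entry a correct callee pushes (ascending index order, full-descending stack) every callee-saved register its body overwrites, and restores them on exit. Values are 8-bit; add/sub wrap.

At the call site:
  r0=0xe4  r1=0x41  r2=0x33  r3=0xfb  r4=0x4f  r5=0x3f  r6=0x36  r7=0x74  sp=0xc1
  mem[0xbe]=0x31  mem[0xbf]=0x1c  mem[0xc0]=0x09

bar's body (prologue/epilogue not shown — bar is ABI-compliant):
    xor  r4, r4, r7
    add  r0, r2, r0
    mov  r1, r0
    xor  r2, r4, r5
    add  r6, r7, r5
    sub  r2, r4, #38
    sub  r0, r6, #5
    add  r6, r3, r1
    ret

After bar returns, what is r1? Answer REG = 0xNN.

prologue: push r0 -> mem[0xc0]=0xe4, sp=0xc0
prologue: push r4 -> mem[0xbf]=0x4f, sp=0xbf
prologue: push r6 -> mem[0xbe]=0x36, sp=0xbe
body[0] xor  r4, r4, r7 -> r4=0x3b
body[1] add  r0, r2, r0 -> r0=0x17
body[2] mov  r1, r0 -> r1=0x17
body[3] xor  r2, r4, r5 -> r2=0x04
body[4] add  r6, r7, r5 -> r6=0xb3
body[5] sub  r2, r4, #38 -> r2=0x15
body[6] sub  r0, r6, #5 -> r0=0xae
body[7] add  r6, r3, r1 -> r6=0x12
epilogue: pop r6=0x36, sp=0xbf
epilogue: pop r4=0x4f, sp=0xc0
epilogue: pop r0=0xe4, sp=0xc1
r1 is caller-saved -> body value

REG = 0x17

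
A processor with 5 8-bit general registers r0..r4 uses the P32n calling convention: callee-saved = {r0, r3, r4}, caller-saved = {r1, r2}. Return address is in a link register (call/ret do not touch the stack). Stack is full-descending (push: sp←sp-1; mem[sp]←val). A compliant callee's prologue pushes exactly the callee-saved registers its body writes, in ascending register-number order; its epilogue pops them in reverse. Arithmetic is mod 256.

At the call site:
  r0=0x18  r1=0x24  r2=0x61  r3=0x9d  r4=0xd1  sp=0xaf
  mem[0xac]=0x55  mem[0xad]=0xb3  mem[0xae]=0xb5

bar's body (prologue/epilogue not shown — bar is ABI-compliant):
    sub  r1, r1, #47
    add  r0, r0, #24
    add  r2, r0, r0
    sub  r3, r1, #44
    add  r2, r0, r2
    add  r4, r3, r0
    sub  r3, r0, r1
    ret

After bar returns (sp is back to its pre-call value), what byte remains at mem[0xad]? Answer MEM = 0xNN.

prologue: push r0 -> mem[0xae]=0x18, sp=0xae
prologue: push r3 -> mem[0xad]=0x9d, sp=0xad
prologue: push r4 -> mem[0xac]=0xd1, sp=0xac
body[0] sub  r1, r1, #47 -> r1=0xf5
body[1] add  r0, r0, #24 -> r0=0x30
body[2] add  r2, r0, r0 -> r2=0x60
body[3] sub  r3, r1, #44 -> r3=0xc9
body[4] add  r2, r0, r2 -> r2=0x90
body[5] add  r4, r3, r0 -> r4=0xf9
body[6] sub  r3, r0, r1 -> r3=0x3b
epilogue: pop r4=0xd1, sp=0xad
epilogue: pop r3=0x9d, sp=0xae
epilogue: pop r0=0x18, sp=0xaf
prologue pushed ['r0', 'r3', 'r4'] at ['0xae', '0xad', '0xac']

MEM = 0x9d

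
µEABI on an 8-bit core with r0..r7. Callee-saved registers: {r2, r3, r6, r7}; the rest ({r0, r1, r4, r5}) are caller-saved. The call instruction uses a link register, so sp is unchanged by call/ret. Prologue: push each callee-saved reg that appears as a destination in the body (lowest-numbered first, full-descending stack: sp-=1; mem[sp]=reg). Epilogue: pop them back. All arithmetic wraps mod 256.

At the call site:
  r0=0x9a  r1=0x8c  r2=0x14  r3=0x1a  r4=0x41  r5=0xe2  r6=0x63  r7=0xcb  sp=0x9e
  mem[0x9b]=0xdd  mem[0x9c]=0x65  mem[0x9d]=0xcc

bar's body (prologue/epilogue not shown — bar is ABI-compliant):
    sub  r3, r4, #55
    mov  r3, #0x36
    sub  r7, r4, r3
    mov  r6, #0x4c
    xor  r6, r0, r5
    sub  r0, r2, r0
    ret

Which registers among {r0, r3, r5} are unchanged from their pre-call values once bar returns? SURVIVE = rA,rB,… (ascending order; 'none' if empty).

prologue: push r3 -> mem[0x9d]=0x1a, sp=0x9d
prologue: push r6 -> mem[0x9c]=0x63, sp=0x9c
prologue: push r7 -> mem[0x9b]=0xcb, sp=0x9b
body[0] sub  r3, r4, #55 -> r3=0x0a
body[1] mov  r3, #0x36 -> r3=0x36
body[2] sub  r7, r4, r3 -> r7=0x0b
body[3] mov  r6, #0x4c -> r6=0x4c
body[4] xor  r6, r0, r5 -> r6=0x78
body[5] sub  r0, r2, r0 -> r0=0x7a
epilogue: pop r7=0xcb, sp=0x9c
epilogue: pop r6=0x63, sp=0x9d
epilogue: pop r3=0x1a, sp=0x9e
r0: caller-saved, written=True
r3: callee-saved, written=True
r5: caller-saved, written=False

SURVIVE = r3,r5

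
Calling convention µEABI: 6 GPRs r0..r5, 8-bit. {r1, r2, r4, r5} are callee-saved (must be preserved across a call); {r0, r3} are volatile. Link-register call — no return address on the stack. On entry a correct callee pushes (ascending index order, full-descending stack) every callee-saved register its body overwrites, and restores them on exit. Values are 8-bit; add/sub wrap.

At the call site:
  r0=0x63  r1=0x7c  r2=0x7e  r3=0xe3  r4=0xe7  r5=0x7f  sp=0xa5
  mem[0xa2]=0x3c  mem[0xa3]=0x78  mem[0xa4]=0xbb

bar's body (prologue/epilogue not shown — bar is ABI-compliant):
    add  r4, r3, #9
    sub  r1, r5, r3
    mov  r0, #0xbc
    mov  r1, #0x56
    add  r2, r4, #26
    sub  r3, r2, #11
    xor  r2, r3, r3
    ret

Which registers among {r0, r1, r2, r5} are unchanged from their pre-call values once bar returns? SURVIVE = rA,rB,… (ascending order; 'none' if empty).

SURVIVE = r1,r2,r5

prologue: push r1 -> mem[0xa4]=0x7c, sp=0xa4
prologue: push r2 -> mem[0xa3]=0x7e, sp=0xa3
prologue: push r4 -> mem[0xa2]=0xe7, sp=0xa2
body[0] add  r4, r3, #9 -> r4=0xec
body[1] sub  r1, r5, r3 -> r1=0x9c
body[2] mov  r0, #0xbc -> r0=0xbc
body[3] mov  r1, #0x56 -> r1=0x56
body[4] add  r2, r4, #26 -> r2=0x06
body[5] sub  r3, r2, #11 -> r3=0xfb
body[6] xor  r2, r3, r3 -> r2=0x00
epilogue: pop r4=0xe7, sp=0xa3
epilogue: pop r2=0x7e, sp=0xa4
epilogue: pop r1=0x7c, sp=0xa5
r0: caller-saved, written=True
r1: callee-saved, written=True
r2: callee-saved, written=True
r5: callee-saved, written=False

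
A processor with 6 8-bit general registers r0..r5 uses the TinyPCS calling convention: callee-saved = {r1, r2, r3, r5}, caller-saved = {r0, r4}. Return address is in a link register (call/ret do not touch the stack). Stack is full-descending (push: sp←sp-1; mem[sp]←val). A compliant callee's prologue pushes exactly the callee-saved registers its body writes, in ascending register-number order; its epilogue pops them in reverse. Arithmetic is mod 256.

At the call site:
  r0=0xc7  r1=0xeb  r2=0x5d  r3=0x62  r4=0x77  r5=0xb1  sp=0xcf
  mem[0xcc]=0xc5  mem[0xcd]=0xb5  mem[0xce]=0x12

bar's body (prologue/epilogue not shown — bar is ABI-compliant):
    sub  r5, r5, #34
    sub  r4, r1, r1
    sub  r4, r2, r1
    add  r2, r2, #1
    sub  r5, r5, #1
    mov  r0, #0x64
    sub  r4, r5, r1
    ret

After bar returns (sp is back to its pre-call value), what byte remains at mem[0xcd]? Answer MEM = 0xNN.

MEM = 0xb1

prologue: push r2 -> mem[0xce]=0x5d, sp=0xce
prologue: push r5 -> mem[0xcd]=0xb1, sp=0xcd
body[0] sub  r5, r5, #34 -> r5=0x8f
body[1] sub  r4, r1, r1 -> r4=0x00
body[2] sub  r4, r2, r1 -> r4=0x72
body[3] add  r2, r2, #1 -> r2=0x5e
body[4] sub  r5, r5, #1 -> r5=0x8e
body[5] mov  r0, #0x64 -> r0=0x64
body[6] sub  r4, r5, r1 -> r4=0xa3
epilogue: pop r5=0xb1, sp=0xce
epilogue: pop r2=0x5d, sp=0xcf
prologue pushed ['r2', 'r5'] at ['0xce', '0xcd']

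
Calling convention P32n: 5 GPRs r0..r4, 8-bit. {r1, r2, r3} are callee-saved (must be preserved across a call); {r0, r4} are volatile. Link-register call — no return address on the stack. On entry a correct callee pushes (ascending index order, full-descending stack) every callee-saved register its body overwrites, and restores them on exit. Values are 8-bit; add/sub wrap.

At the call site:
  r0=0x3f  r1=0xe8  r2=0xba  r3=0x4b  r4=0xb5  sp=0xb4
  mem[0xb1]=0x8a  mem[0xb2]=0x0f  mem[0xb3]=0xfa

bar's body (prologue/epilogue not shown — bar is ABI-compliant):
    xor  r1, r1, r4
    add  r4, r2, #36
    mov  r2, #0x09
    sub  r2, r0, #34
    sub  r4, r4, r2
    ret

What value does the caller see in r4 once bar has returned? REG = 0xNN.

REG = 0xc1

prologue: push r1 -> mem[0xb3]=0xe8, sp=0xb3
prologue: push r2 -> mem[0xb2]=0xba, sp=0xb2
body[0] xor  r1, r1, r4 -> r1=0x5d
body[1] add  r4, r2, #36 -> r4=0xde
body[2] mov  r2, #0x09 -> r2=0x09
body[3] sub  r2, r0, #34 -> r2=0x1d
body[4] sub  r4, r4, r2 -> r4=0xc1
epilogue: pop r2=0xba, sp=0xb3
epilogue: pop r1=0xe8, sp=0xb4
r4 is caller-saved -> body value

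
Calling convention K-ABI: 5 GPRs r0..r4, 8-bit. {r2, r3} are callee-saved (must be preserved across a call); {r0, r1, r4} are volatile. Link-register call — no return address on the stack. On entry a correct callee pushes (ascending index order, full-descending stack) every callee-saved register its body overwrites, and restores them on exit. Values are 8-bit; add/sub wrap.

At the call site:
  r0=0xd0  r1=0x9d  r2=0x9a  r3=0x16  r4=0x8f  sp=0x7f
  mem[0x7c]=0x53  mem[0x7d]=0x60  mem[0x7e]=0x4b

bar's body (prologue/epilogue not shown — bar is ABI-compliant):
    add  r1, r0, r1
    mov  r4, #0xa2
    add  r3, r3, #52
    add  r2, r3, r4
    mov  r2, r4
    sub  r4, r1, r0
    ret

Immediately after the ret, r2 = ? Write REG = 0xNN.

prologue: push r2 -> mem[0x7e]=0x9a, sp=0x7e
prologue: push r3 -> mem[0x7d]=0x16, sp=0x7d
body[0] add  r1, r0, r1 -> r1=0x6d
body[1] mov  r4, #0xa2 -> r4=0xa2
body[2] add  r3, r3, #52 -> r3=0x4a
body[3] add  r2, r3, r4 -> r2=0xec
body[4] mov  r2, r4 -> r2=0xa2
body[5] sub  r4, r1, r0 -> r4=0x9d
epilogue: pop r3=0x16, sp=0x7e
epilogue: pop r2=0x9a, sp=0x7f
r2 is callee-saved -> restored

REG = 0x9a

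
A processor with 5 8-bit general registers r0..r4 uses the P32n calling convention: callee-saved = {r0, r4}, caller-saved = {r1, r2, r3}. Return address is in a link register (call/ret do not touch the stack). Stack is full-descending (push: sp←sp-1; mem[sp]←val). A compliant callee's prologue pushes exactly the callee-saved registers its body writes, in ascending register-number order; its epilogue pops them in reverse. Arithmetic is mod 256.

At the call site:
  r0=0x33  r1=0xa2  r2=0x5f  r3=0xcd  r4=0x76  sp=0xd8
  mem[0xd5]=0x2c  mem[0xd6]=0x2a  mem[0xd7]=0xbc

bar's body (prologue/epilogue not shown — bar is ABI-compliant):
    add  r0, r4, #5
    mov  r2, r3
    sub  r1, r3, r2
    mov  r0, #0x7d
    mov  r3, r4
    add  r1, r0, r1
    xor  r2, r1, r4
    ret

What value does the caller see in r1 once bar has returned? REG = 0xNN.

REG = 0x7d

prologue: push r0 → mem[0xd7]=0x33, sp=0xd7
body[0] add  r0, r4, #5 → r0=0x7b
body[1] mov  r2, r3 → r2=0xcd
body[2] sub  r1, r3, r2 → r1=0x00
body[3] mov  r0, #0x7d → r0=0x7d
body[4] mov  r3, r4 → r3=0x76
body[5] add  r1, r0, r1 → r1=0x7d
body[6] xor  r2, r1, r4 → r2=0x0b
epilogue: pop r0=0x33, sp=0xd8
r1 is caller-saved → body value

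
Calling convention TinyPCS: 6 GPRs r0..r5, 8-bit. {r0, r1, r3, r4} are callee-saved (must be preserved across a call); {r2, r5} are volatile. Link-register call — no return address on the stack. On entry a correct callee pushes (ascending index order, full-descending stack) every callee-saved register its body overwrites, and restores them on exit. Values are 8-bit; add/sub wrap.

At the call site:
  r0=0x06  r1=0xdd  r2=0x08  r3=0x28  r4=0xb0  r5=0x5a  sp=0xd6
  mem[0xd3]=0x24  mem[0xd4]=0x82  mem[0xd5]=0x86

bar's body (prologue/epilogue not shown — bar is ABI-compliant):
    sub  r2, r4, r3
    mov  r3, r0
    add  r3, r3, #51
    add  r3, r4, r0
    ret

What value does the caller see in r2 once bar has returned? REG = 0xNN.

prologue: push r3 → mem[0xd5]=0x28, sp=0xd5
body[0] sub  r2, r4, r3 → r2=0x88
body[1] mov  r3, r0 → r3=0x06
body[2] add  r3, r3, #51 → r3=0x39
body[3] add  r3, r4, r0 → r3=0xb6
epilogue: pop r3=0x28, sp=0xd6
r2 is caller-saved → body value

REG = 0x88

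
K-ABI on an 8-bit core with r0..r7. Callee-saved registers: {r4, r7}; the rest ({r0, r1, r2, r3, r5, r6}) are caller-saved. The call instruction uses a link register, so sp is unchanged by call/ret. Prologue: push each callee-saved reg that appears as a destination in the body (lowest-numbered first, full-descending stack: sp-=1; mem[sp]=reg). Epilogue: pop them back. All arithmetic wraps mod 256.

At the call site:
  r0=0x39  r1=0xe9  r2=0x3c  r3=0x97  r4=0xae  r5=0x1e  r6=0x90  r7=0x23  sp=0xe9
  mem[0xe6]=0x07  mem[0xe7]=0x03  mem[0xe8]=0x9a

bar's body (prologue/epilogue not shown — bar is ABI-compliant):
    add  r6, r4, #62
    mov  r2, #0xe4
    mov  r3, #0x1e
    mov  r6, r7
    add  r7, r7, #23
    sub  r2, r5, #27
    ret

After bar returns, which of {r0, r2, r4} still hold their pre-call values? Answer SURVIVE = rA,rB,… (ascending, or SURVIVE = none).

prologue: push r7 → mem[0xe8]=0x23, sp=0xe8
body[0] add  r6, r4, #62 → r6=0xec
body[1] mov  r2, #0xe4 → r2=0xe4
body[2] mov  r3, #0x1e → r3=0x1e
body[3] mov  r6, r7 → r6=0x23
body[4] add  r7, r7, #23 → r7=0x3a
body[5] sub  r2, r5, #27 → r2=0x03
epilogue: pop r7=0x23, sp=0xe9
r0: caller-saved, written=False
r2: caller-saved, written=True
r4: callee-saved, written=False

SURVIVE = r0,r4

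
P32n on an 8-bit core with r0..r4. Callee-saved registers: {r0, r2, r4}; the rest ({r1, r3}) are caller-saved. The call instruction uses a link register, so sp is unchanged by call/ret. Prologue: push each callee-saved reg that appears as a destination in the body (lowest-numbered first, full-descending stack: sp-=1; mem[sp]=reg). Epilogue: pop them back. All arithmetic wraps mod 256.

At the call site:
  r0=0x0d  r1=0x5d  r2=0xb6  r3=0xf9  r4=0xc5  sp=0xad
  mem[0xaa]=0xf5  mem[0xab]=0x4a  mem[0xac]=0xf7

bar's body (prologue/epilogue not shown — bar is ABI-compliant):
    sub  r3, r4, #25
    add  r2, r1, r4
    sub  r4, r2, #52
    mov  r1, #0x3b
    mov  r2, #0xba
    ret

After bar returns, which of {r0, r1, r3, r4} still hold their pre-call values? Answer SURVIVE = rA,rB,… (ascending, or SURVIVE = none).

SURVIVE = r0,r4

prologue: push r2 -> mem[0xac]=0xb6, sp=0xac
prologue: push r4 -> mem[0xab]=0xc5, sp=0xab
body[0] sub  r3, r4, #25 -> r3=0xac
body[1] add  r2, r1, r4 -> r2=0x22
body[2] sub  r4, r2, #52 -> r4=0xee
body[3] mov  r1, #0x3b -> r1=0x3b
body[4] mov  r2, #0xba -> r2=0xba
epilogue: pop r4=0xc5, sp=0xac
epilogue: pop r2=0xb6, sp=0xad
r0: callee-saved, written=False
r1: caller-saved, written=True
r3: caller-saved, written=True
r4: callee-saved, written=True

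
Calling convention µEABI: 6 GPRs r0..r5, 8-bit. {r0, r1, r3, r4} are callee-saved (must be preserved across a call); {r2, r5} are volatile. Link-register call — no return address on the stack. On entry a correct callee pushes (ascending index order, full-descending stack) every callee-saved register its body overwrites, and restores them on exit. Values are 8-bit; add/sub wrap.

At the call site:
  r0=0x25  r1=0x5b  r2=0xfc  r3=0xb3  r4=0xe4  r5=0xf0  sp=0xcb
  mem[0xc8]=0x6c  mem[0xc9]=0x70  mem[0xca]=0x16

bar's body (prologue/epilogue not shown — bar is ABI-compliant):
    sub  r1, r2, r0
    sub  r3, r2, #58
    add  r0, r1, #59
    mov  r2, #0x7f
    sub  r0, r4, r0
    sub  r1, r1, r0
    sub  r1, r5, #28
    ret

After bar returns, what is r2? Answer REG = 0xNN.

prologue: push r0 → mem[0xca]=0x25, sp=0xca
prologue: push r1 → mem[0xc9]=0x5b, sp=0xc9
prologue: push r3 → mem[0xc8]=0xb3, sp=0xc8
body[0] sub  r1, r2, r0 → r1=0xd7
body[1] sub  r3, r2, #58 → r3=0xc2
body[2] add  r0, r1, #59 → r0=0x12
body[3] mov  r2, #0x7f → r2=0x7f
body[4] sub  r0, r4, r0 → r0=0xd2
body[5] sub  r1, r1, r0 → r1=0x05
body[6] sub  r1, r5, #28 → r1=0xd4
epilogue: pop r3=0xb3, sp=0xc9
epilogue: pop r1=0x5b, sp=0xca
epilogue: pop r0=0x25, sp=0xcb
r2 is caller-saved → body value

REG = 0x7f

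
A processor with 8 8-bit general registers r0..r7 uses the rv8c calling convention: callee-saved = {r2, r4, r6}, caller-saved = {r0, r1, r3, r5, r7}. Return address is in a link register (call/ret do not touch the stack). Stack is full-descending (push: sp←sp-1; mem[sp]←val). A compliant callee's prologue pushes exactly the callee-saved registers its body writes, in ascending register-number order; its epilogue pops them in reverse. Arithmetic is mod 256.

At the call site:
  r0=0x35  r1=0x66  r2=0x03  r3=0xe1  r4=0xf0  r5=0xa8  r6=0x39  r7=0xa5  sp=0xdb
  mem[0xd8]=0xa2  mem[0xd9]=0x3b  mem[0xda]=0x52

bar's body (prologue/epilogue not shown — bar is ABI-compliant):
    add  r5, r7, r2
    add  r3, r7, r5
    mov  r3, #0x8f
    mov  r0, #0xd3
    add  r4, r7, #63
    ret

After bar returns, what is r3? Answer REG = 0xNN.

prologue: push r4 → mem[0xda]=0xf0, sp=0xda
body[0] add  r5, r7, r2 → r5=0xa8
body[1] add  r3, r7, r5 → r3=0x4d
body[2] mov  r3, #0x8f → r3=0x8f
body[3] mov  r0, #0xd3 → r0=0xd3
body[4] add  r4, r7, #63 → r4=0xe4
epilogue: pop r4=0xf0, sp=0xdb
r3 is caller-saved → body value

REG = 0x8f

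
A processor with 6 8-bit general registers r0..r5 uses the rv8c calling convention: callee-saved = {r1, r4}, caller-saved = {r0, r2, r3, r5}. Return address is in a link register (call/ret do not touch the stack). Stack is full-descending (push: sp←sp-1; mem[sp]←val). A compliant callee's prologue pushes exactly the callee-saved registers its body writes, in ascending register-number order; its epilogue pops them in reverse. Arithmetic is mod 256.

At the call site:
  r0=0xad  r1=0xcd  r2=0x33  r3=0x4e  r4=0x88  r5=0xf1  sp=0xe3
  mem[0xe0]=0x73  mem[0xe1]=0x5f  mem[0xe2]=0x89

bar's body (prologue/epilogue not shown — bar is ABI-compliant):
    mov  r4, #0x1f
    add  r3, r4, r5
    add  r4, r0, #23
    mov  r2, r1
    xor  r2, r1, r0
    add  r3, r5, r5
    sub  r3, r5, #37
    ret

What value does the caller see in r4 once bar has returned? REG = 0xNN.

REG = 0x88

prologue: push r4 -> mem[0xe2]=0x88, sp=0xe2
body[0] mov  r4, #0x1f -> r4=0x1f
body[1] add  r3, r4, r5 -> r3=0x10
body[2] add  r4, r0, #23 -> r4=0xc4
body[3] mov  r2, r1 -> r2=0xcd
body[4] xor  r2, r1, r0 -> r2=0x60
body[5] add  r3, r5, r5 -> r3=0xe2
body[6] sub  r3, r5, #37 -> r3=0xcc
epilogue: pop r4=0x88, sp=0xe3
r4 is callee-saved -> restored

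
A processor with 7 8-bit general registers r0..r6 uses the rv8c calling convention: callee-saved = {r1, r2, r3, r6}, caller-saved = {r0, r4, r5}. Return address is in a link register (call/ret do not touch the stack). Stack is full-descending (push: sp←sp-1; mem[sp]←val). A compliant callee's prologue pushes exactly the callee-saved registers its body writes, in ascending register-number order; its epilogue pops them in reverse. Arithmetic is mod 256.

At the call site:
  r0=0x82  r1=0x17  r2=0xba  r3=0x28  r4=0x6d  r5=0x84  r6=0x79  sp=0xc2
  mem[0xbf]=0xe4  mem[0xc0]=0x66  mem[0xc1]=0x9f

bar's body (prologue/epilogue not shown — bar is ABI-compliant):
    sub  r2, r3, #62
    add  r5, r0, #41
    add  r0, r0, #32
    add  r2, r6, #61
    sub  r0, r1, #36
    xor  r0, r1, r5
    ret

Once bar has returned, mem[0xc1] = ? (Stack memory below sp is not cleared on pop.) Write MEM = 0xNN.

MEM = 0xba

prologue: push r2 -> mem[0xc1]=0xba, sp=0xc1
body[0] sub  r2, r3, #62 -> r2=0xea
body[1] add  r5, r0, #41 -> r5=0xab
body[2] add  r0, r0, #32 -> r0=0xa2
body[3] add  r2, r6, #61 -> r2=0xb6
body[4] sub  r0, r1, #36 -> r0=0xf3
body[5] xor  r0, r1, r5 -> r0=0xbc
epilogue: pop r2=0xba, sp=0xc2
prologue pushed ['r2'] at ['0xc1']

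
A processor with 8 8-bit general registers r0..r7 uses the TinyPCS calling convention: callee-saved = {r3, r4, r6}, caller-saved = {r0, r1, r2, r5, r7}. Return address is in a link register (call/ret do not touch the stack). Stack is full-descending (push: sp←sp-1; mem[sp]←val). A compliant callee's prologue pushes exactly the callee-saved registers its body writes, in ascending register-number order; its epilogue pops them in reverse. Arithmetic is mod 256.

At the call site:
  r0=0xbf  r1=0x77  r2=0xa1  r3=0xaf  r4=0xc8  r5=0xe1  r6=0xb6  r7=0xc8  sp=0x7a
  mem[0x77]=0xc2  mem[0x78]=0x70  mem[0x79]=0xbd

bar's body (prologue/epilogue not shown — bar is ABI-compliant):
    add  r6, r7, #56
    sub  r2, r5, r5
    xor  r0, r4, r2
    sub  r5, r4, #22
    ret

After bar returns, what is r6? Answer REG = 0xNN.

REG = 0xb6

prologue: push r6 -> mem[0x79]=0xb6, sp=0x79
body[0] add  r6, r7, #56 -> r6=0x00
body[1] sub  r2, r5, r5 -> r2=0x00
body[2] xor  r0, r4, r2 -> r0=0xc8
body[3] sub  r5, r4, #22 -> r5=0xb2
epilogue: pop r6=0xb6, sp=0x7a
r6 is callee-saved -> restored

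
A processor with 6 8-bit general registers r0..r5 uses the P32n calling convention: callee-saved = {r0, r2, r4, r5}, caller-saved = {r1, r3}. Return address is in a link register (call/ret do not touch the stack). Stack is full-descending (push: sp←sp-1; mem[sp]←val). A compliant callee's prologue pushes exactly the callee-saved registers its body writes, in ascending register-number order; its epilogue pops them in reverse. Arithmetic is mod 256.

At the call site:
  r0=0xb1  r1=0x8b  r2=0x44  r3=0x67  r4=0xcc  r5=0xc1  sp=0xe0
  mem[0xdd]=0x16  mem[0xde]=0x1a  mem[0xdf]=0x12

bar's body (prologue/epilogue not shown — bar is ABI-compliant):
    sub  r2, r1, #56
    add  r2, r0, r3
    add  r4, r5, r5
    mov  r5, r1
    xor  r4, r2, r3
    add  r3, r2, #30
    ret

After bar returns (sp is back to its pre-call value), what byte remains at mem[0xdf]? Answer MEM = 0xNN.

MEM = 0x44

prologue: push r2 → mem[0xdf]=0x44, sp=0xdf
prologue: push r4 → mem[0xde]=0xcc, sp=0xde
prologue: push r5 → mem[0xdd]=0xc1, sp=0xdd
body[0] sub  r2, r1, #56 → r2=0x53
body[1] add  r2, r0, r3 → r2=0x18
body[2] add  r4, r5, r5 → r4=0x82
body[3] mov  r5, r1 → r5=0x8b
body[4] xor  r4, r2, r3 → r4=0x7f
body[5] add  r3, r2, #30 → r3=0x36
epilogue: pop r5=0xc1, sp=0xde
epilogue: pop r4=0xcc, sp=0xdf
epilogue: pop r2=0x44, sp=0xe0
prologue pushed ['r2', 'r4', 'r5'] at ['0xdf', '0xde', '0xdd']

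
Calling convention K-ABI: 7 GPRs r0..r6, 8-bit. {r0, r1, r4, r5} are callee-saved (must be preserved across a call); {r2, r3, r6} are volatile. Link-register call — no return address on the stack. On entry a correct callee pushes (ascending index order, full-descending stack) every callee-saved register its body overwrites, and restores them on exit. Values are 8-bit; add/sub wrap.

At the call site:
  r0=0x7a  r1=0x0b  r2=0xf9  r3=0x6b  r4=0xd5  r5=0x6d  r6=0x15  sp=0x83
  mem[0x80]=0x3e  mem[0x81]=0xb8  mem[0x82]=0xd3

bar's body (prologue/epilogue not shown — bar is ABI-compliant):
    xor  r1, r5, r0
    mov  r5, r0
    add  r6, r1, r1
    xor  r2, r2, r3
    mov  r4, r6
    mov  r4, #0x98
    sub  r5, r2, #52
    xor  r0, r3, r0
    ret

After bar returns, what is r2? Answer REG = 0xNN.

REG = 0x92

prologue: push r0 → mem[0x82]=0x7a, sp=0x82
prologue: push r1 → mem[0x81]=0x0b, sp=0x81
prologue: push r4 → mem[0x80]=0xd5, sp=0x80
prologue: push r5 → mem[0x7f]=0x6d, sp=0x7f
body[0] xor  r1, r5, r0 → r1=0x17
body[1] mov  r5, r0 → r5=0x7a
body[2] add  r6, r1, r1 → r6=0x2e
body[3] xor  r2, r2, r3 → r2=0x92
body[4] mov  r4, r6 → r4=0x2e
body[5] mov  r4, #0x98 → r4=0x98
body[6] sub  r5, r2, #52 → r5=0x5e
body[7] xor  r0, r3, r0 → r0=0x11
epilogue: pop r5=0x6d, sp=0x80
epilogue: pop r4=0xd5, sp=0x81
epilogue: pop r1=0x0b, sp=0x82
epilogue: pop r0=0x7a, sp=0x83
r2 is caller-saved → body value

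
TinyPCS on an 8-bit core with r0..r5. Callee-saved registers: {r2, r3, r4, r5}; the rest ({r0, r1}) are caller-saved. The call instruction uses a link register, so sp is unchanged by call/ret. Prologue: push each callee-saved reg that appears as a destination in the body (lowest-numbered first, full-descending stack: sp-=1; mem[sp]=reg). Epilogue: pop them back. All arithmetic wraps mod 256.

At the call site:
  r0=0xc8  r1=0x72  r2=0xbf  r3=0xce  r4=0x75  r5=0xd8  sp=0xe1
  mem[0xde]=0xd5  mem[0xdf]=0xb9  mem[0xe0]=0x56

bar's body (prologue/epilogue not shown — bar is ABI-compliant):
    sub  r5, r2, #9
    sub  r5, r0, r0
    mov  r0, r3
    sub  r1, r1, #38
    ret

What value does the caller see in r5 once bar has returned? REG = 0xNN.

REG = 0xd8

prologue: push r5 -> mem[0xe0]=0xd8, sp=0xe0
body[0] sub  r5, r2, #9 -> r5=0xb6
body[1] sub  r5, r0, r0 -> r5=0x00
body[2] mov  r0, r3 -> r0=0xce
body[3] sub  r1, r1, #38 -> r1=0x4c
epilogue: pop r5=0xd8, sp=0xe1
r5 is callee-saved -> restored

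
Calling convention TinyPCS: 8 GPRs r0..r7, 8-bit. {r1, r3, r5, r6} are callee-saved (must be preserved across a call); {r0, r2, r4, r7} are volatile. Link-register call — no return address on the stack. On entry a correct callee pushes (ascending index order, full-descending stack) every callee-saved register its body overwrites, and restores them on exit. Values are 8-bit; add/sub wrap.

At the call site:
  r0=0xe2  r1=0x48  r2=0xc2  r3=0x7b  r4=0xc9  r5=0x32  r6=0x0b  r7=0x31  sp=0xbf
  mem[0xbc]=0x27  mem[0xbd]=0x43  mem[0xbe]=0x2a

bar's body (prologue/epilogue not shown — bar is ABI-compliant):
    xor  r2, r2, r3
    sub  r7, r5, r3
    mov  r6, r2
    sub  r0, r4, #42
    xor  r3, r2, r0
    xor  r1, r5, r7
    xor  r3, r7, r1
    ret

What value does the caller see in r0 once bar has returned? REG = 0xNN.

prologue: push r1 -> mem[0xbe]=0x48, sp=0xbe
prologue: push r3 -> mem[0xbd]=0x7b, sp=0xbd
prologue: push r6 -> mem[0xbc]=0x0b, sp=0xbc
body[0] xor  r2, r2, r3 -> r2=0xb9
body[1] sub  r7, r5, r3 -> r7=0xb7
body[2] mov  r6, r2 -> r6=0xb9
body[3] sub  r0, r4, #42 -> r0=0x9f
body[4] xor  r3, r2, r0 -> r3=0x26
body[5] xor  r1, r5, r7 -> r1=0x85
body[6] xor  r3, r7, r1 -> r3=0x32
epilogue: pop r6=0x0b, sp=0xbd
epilogue: pop r3=0x7b, sp=0xbe
epilogue: pop r1=0x48, sp=0xbf
r0 is caller-saved -> body value

REG = 0x9f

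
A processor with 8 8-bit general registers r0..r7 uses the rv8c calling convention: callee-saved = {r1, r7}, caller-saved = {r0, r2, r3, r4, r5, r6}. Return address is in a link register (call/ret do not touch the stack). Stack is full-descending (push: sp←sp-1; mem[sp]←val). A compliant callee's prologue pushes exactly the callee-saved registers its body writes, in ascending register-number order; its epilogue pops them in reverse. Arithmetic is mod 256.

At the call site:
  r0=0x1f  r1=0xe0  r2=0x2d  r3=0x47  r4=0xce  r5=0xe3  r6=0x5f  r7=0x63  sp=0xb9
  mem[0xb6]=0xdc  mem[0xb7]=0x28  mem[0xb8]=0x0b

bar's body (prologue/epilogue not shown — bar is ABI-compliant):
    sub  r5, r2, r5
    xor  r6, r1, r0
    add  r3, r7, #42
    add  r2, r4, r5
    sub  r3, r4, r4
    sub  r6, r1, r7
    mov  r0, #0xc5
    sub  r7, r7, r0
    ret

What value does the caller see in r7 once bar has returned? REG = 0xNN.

prologue: push r7 → mem[0xb8]=0x63, sp=0xb8
body[0] sub  r5, r2, r5 → r5=0x4a
body[1] xor  r6, r1, r0 → r6=0xff
body[2] add  r3, r7, #42 → r3=0x8d
body[3] add  r2, r4, r5 → r2=0x18
body[4] sub  r3, r4, r4 → r3=0x00
body[5] sub  r6, r1, r7 → r6=0x7d
body[6] mov  r0, #0xc5 → r0=0xc5
body[7] sub  r7, r7, r0 → r7=0x9e
epilogue: pop r7=0x63, sp=0xb9
r7 is callee-saved → restored

REG = 0x63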